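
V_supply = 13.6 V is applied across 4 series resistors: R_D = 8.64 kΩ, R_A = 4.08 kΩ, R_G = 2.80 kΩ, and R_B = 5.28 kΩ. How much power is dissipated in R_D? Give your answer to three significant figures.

P ≈ 3.69 mW

Series current I = V_supply/ΣR = 13.6/20.80 = 0.6538 mA.
P(R_D) = I²·R_D = (0.6538)² × 8.64 = 3.694 mW.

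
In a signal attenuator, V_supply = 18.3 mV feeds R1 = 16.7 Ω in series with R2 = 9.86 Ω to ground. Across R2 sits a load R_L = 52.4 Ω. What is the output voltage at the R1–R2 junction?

V_out ≈ 6.07 mV

R2 ‖ R_L = (9.86 × 52.4)/(9.86 + 52.4) = 8.298 Ω.
Then V_out = V_supply · R2'/(R1 + R2') = 18.3 × 8.298/25.00 = 6.075 mV.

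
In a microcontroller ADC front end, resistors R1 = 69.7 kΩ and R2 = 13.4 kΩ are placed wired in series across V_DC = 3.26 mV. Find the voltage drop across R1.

V ≈ 2.73 mV

Series total: ΣR = 69.7 + 13.4 = 83.10 kΩ.
By the voltage-divider rule, V = 3.26 × 69.70/83.10 = 2.734 mV.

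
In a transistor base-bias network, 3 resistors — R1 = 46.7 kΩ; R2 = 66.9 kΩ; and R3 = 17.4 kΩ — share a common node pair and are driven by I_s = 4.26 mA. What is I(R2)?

I ≈ 0.679 mA

Conductances: ΣG = 1/46.7 + 1/66.9 + 1/17.4 = 0.09383 (1/kΩ).
Current divider: I(R2) = I_s · G_k/ΣG = 4.26 × (0.01495/0.09383) = 4.26 × 0.1593 = 0.6786 mA.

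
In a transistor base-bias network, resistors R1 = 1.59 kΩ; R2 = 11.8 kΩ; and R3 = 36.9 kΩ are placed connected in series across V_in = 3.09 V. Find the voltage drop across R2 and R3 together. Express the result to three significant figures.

V ≈ 2.99 V

Total series resistance ΣR = 1.59 + 11.8 + 36.9 = 50.29 kΩ.
R_{R2..R3} = 11.8 + 36.9 = 48.70 kΩ.
By the voltage-divider rule, V = 3.09 × 48.70/50.29 = 2.992 V.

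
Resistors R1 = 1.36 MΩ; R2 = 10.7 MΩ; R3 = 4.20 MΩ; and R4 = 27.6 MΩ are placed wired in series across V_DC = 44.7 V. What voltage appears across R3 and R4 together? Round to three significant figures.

V ≈ 32.4 V

Series total: ΣR = 1.36 + 10.7 + 4.20 + 27.6 = 43.86 MΩ.
R_{R3..R4} = 4.20 + 27.6 = 31.80 MΩ.
V = V_DC · R/ΣR = 44.7 × 0.7250 = 32.41 V.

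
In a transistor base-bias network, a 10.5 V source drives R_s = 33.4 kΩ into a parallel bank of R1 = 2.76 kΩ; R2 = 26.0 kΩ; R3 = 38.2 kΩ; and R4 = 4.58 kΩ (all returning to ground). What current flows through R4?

I ≈ 0.102 mA

Combine the parallel branches: R_p = (1/2.76 + 1/26.0 + 1/38.2 + 1/4.58)⁻¹ = 1.550 kΩ.
V_A = 10.5 × 1.550/34.95 = 0.4656 V.
I(R4) = V_A / R4 = 0.4656/4.58 = 0.1017 mA.
(Check via current divider: I_total = 0.3004 mA; share G_k/ΣG = 0.3384 → same result.)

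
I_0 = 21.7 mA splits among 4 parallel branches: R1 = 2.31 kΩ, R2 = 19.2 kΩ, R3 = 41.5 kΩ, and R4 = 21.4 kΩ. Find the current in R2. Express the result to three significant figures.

ΣG = 1/2.31 + 1/19.2 + 1/41.5 + 1/21.4 = 0.5558.
R2 takes the fraction G_k/ΣG = 0.05208/0.5558 = 0.09371, so I = 21.7 × 0.09371 = 2.033 mA.

I ≈ 2.03 mA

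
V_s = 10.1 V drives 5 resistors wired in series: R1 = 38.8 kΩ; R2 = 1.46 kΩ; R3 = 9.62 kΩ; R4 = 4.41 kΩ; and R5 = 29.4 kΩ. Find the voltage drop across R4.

ΣR = 38.8 + 1.46 + 9.62 + 4.41 + 29.4 = 83.69 kΩ.
V = V_s · R/ΣR = 10.1 × 0.05269 = 0.5322 V.

V ≈ 0.532 V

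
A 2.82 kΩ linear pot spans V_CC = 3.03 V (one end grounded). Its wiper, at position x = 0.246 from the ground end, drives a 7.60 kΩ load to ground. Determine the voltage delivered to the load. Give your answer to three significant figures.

The pot divides into 2.126 kΩ above the wiper and 0.6937 kΩ below.
Lower segment in parallel with the load: 0.6937 ‖ 7.60 = 0.6357 kΩ.
Then V_out = V_CC · 0.6357/(2.126 + 0.6357) = 0.6974 V.
(Unloaded: V_out = x·V_CC = 0.745 V.)

V_out ≈ 0.697 V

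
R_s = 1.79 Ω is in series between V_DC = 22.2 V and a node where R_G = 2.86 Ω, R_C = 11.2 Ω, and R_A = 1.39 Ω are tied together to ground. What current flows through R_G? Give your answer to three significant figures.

Equivalent of the parallel group: R_p = 0.8633 Ω.
V_A = 22.2 × 0.8633/2.653 = 7.223 V.
I(R_G) = V_A / R_G = 7.223/2.86 = 2.526 A.
(Check via current divider: I_total = 8.367 A; share G_k/ΣG = 0.3018 → same result.)

I ≈ 2.53 A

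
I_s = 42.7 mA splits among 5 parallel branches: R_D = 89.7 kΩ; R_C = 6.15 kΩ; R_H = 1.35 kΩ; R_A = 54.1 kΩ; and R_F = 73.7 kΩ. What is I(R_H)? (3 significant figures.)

ΣG = 1/89.7 + 1/6.15 + 1/1.35 + 1/54.1 + 1/73.7 = 0.9465.
R_H takes the fraction G_k/ΣG = 0.7407/0.9465 = 0.7826, so I = 42.7 × 0.7826 = 33.42 mA.

I ≈ 33.4 mA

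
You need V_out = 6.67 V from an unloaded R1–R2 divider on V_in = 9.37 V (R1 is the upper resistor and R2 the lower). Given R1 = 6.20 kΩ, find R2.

R2 ≈ 15.3 kΩ

Required fraction k = V_out/V_in = 0.7118.
So R2 = R1 · V_out/(V_in − V_out) = 6.20 × 6.67/(9.37 − 6.67) = 6.20 × 2.470 = 15.32 kΩ.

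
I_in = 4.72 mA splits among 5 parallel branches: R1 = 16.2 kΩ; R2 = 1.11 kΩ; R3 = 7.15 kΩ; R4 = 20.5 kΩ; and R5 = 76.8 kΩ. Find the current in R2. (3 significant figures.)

I ≈ 3.65 mA

Conductances: ΣG = 1/16.2 + 1/1.11 + 1/7.15 + 1/20.5 + 1/76.8 = 1.164 (1/kΩ).
R2 takes the fraction G_k/ΣG = 0.9009/1.164 = 0.7738, so I = 4.72 × 0.7738 = 3.652 mA.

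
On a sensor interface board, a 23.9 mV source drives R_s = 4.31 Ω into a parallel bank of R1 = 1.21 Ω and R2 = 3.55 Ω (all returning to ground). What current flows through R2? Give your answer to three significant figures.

I ≈ 1.17 mA

Combine the parallel branches: R_p = (1/1.21 + 1/3.55)⁻¹ = 0.9024 Ω.
V_A by voltage divider: V_A = 23.9 × 0.9024/(4.31 + 0.9024) = 4.138 mV.
Branch current I = V_A/R2 = 4.138/3.55 = 1.166 mA.
(Check via current divider: I_total = 4.585 mA; share G_k/ΣG = 0.2542 → same result.)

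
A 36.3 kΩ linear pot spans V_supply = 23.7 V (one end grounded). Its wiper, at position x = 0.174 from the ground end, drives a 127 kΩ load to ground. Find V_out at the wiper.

V_out ≈ 3.96 V

Lower segment x·R_p = 6.316 kΩ; upper segment (1−x)·R_p = 29.98 kΩ.
R_L loads the lower segment: effective lower R = 6.017 kΩ.
Then V_out = V_supply · 6.017/(29.98 + 6.017) = 3.961 V.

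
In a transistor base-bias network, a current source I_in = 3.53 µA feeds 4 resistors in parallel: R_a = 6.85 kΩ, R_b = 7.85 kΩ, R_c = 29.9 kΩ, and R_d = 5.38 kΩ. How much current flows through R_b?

I ≈ 0.913 µA

Conductances: ΣG = 1/6.85 + 1/7.85 + 1/29.9 + 1/5.38 = 0.4927 (1/kΩ).
R_b takes the fraction G_k/ΣG = 0.1274/0.4927 = 0.2586, so I = 3.53 × 0.2586 = 0.9127 µA.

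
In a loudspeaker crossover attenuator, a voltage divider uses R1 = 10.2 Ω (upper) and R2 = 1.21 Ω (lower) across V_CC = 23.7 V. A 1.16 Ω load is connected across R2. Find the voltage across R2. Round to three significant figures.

V_out ≈ 1.30 V

R2 ‖ R_L = (1.21 × 1.16)/(1.21 + 1.16) = 0.5922 Ω.
Voltage divider with the loaded lower leg: V_out = 23.7 × 0.5922/(10.2 + 0.5922) = 23.7 × 0.05488 = 1.301 V.
(Unloaded it would be 2.51 V; the load pulls it down.)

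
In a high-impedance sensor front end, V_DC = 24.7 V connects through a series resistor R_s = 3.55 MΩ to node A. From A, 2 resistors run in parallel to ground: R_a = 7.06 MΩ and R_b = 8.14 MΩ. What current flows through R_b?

I ≈ 1.56 µA

Parallel bank: R_p = 1/(1/7.06 + 1/8.14) = 3.781 MΩ.
V_A = 24.7 × 3.781/7.331 = 12.74 V.
I(R_b) = V_A / R_b = 12.74/8.14 = 1.565 µA.
(Check via current divider: I_total = 3.369 µA; share G_k/ΣG = 0.4645 → same result.)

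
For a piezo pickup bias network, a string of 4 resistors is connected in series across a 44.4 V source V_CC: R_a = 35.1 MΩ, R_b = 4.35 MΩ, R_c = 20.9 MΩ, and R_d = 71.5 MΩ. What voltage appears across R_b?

Series total: ΣR = 35.1 + 4.35 + 20.9 + 71.5 = 131.8 MΩ.
Voltage divider: V = V_CC · (4.350 / 131.8) = 44.4 × 0.03299 = 1.465 V.

V ≈ 1.46 V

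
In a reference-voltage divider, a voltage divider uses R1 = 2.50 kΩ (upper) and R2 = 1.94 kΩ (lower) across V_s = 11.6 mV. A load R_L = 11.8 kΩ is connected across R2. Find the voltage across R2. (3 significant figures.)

V_out ≈ 4.64 mV

R2 ‖ R_L = (1.94 × 11.8)/(1.94 + 11.8) = 1.666 kΩ.
Then V_out = V_s · R2'/(R1 + R2') = 11.6 × 1.666/4.166 = 4.639 mV.
(Unloaded it would be 5.07 mV; the load pulls it down.)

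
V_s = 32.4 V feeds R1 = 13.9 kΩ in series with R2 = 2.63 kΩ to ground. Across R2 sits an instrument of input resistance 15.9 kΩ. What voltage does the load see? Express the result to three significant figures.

V_out ≈ 4.53 V

The load sits in parallel with R2, giving an effective lower resistance R2' = R2·R_L/(R2+R_L) = 2.257 kΩ.
Voltage divider with the loaded lower leg: V_out = 32.4 × 2.257/(13.9 + 2.257) = 32.4 × 0.1397 = 4.526 V.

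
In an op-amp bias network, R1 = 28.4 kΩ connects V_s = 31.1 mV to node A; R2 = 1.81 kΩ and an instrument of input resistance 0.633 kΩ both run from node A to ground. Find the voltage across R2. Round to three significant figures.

V_out ≈ 0.505 mV

R2 ‖ R_L = (1.81 × 0.633)/(1.81 + 0.633) = 0.4690 kΩ.
Now apply the divider: V_out = 31.1 × 0.01625 = 0.5052 mV.
(Unloaded it would be 1.86 mV; the load pulls it down.)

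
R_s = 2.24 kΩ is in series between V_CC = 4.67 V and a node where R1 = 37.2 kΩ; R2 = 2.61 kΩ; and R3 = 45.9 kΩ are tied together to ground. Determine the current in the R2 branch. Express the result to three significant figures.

Combine the parallel branches: R_p = (1/37.2 + 1/2.61 + 1/45.9)⁻¹ = 2.316 kΩ.
V_A = 4.67 × 2.316/4.556 = 2.374 V.
Branch current I = V_A/R2 = 2.374/2.61 = 0.9095 mA.
(Check via current divider: I_total = 1.025 mA; share G_k/ΣG = 0.8873 → same result.)

I ≈ 0.910 mA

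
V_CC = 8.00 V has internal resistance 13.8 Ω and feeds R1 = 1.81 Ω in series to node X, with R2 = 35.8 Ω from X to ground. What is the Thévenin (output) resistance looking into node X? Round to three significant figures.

R_th ≈ 10.9 Ω

R1' = 13.8 + 1.81 = 15.61 Ω (source resistance + R1).
With V_CC suppressed (replaced by a short), R_th = R1' ‖ R2 = (15.61 × 35.8)/(15.61 + 35.8) = 10.87 Ω.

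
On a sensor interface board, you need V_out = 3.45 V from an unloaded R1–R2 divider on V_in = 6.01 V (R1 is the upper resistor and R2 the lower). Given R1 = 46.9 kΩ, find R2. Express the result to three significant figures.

The divider ratio is R2/(R1+R2) = 3.45/6.01 = 0.5740.
So R2 = R1 · V_out/(V_in − V_out) = 46.9 × 3.45/(6.01 − 3.45) = 46.9 × 1.348 = 63.21 kΩ.

R2 ≈ 63.2 kΩ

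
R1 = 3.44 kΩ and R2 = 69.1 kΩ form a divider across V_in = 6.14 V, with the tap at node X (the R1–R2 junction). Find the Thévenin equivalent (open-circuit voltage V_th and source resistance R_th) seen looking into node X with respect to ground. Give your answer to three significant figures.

With X open, the divider is unloaded: V_th = 6.14 × 69.1/72.54 = 5.849 V.
With V_in suppressed (replaced by a short), R_th = R1 ‖ R2 = (3.440 × 69.1)/(3.440 + 69.1) = 3.277 kΩ.

V_th ≈ 5.85 V, R_th ≈ 3.28 kΩ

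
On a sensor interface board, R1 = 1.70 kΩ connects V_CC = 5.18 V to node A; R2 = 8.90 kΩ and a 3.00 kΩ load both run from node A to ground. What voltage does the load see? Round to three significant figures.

V_out ≈ 2.95 V

R2 ‖ R_L = (8.90 × 3.00)/(8.90 + 3.00) = 2.244 kΩ.
Now apply the divider: V_out = 5.18 × 0.5689 = 2.947 V.
(Unloaded it would be 4.35 V; the load pulls it down.)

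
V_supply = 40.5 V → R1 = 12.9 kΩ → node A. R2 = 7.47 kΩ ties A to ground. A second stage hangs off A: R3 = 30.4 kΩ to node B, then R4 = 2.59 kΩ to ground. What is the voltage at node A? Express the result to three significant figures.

The second stage (R3 + R4 = 32.99 kΩ) loads node A in parallel with R2.
Effective lower resistance at A: R2 ‖ 32.99 = 6.091 kΩ.
First divider: V_A = V_supply · 6.091/(12.9 + 6.091) = 12.99 V.

V_A ≈ 13.0 V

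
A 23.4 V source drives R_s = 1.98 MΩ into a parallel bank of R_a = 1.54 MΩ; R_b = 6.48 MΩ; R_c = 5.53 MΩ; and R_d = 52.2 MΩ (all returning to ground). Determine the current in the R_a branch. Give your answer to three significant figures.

I ≈ 5.09 µA

Combine the parallel branches: R_p = (1/1.54 + 1/6.48 + 1/5.53 + 1/52.2)⁻¹ = 0.9964 MΩ.
Node voltage V_A = V_supply · R_p/(R_s + R_p) = 23.4 × 0.3348 = 7.833 V.
Branch current I = V_A/R_a = 7.833/1.54 = 5.087 µA.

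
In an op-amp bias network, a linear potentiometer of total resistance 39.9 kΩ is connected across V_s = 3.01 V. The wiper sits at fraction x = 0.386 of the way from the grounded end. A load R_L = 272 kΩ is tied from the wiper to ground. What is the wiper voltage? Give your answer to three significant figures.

The pot divides into 24.50 kΩ above the wiper and 15.40 kΩ below.
R_L loads the lower segment: effective lower R = 14.58 kΩ.
Loaded-divider output: V_out = 3.01 × 0.3730 = 1.123 V.

V_out ≈ 1.12 V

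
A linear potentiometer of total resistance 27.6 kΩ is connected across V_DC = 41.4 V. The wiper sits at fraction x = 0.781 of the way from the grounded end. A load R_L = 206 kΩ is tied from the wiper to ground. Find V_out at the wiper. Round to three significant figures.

V_out ≈ 31.6 V

The pot divides into 6.044 kΩ above the wiper and 21.56 kΩ below.
Lower segment in parallel with the load: 21.56 ‖ 206 = 19.51 kΩ.
Loaded-divider output: V_out = 41.4 × 0.7635 = 31.61 V.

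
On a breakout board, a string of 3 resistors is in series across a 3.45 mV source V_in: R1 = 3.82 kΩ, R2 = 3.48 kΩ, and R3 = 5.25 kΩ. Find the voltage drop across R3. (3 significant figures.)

V ≈ 1.44 mV

Series total: ΣR = 3.82 + 3.48 + 5.25 = 12.55 kΩ.
V = V_in · R/ΣR = 3.45 × 0.4183 = 1.443 mV.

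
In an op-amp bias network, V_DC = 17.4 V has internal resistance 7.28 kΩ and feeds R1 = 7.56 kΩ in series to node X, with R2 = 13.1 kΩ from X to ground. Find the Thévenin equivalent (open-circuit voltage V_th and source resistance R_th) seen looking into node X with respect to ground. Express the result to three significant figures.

V_th ≈ 8.16 V, R_th ≈ 6.96 kΩ

R1' = 7.28 + 7.56 = 14.84 kΩ (source resistance + R1).
Open-circuit (no load on X): V_th = V_DC · R2/(R1' + R2) = 17.4 × 13.1/(14.84 + 13.1) = 8.158 V.
With V_DC suppressed (replaced by a short), R_th = R1' ‖ R2 = (14.84 × 13.1)/(14.84 + 13.1) = 6.958 kΩ.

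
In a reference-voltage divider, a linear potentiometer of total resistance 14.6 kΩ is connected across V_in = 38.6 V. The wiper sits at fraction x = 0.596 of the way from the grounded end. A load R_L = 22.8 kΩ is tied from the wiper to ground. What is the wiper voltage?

Split the track: R_lower = x·R_p = 8.702 kΩ, R_upper = (1−x)·R_p = 5.898 kΩ.
(x·R_p) ‖ R_L = 6.298 kΩ.
Then V_out = V_in · 6.298/(5.898 + 6.298) = 19.93 V.

V_out ≈ 19.9 V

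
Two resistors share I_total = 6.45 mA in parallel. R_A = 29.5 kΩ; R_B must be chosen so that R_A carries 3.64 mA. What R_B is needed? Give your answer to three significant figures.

In a two-way split, I_A/I_total = R_B/(R_A + R_B).
With f = 0.5643, R_B = R_A · f/(1−f) = 29.5 × 1.295 = 38.21 kΩ.

R_B ≈ 38.2 kΩ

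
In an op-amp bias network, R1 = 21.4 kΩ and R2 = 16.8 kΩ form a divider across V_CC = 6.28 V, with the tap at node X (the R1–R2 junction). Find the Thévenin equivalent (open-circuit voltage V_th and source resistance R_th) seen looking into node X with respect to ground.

V_th ≈ 2.76 V, R_th ≈ 9.41 kΩ

Open-circuit (no load on X): V_th = V_CC · R2/(R1 + R2) = 6.28 × 16.8/(21.40 + 16.8) = 2.762 V.
Looking into X with the source shorted: R_th = R1·R2/(R1+R2) = 21.40 × 16.8/38.20 = 9.412 kΩ.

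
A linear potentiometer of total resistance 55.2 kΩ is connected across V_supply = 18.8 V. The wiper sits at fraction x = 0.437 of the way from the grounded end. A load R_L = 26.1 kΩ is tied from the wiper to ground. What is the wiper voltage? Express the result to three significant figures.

V_out ≈ 5.40 V

Split the track: R_lower = x·R_p = 24.12 kΩ, R_upper = (1−x)·R_p = 31.08 kΩ.
(x·R_p) ‖ R_L = 12.54 kΩ.
Loaded-divider output: V_out = 18.8 × 0.2874 = 5.404 V.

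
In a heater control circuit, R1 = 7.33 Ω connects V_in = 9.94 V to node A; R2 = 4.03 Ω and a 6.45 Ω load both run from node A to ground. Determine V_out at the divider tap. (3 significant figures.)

R2 ‖ R_L = (4.03 × 6.45)/(4.03 + 6.45) = 2.480 Ω.
Then V_out = V_in · R2'/(R1 + R2') = 9.94 × 2.480/9.810 = 2.513 V.

V_out ≈ 2.51 V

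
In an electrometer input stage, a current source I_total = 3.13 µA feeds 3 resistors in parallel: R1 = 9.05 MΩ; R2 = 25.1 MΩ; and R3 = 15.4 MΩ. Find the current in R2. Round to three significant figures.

ΣG = 1/9.05 + 1/25.1 + 1/15.4 = 0.2153.
Current divider: I(R2) = I_total · G_k/ΣG = 3.13 × (0.03984/0.2153) = 3.13 × 0.1851 = 0.5793 µA.

I ≈ 0.579 µA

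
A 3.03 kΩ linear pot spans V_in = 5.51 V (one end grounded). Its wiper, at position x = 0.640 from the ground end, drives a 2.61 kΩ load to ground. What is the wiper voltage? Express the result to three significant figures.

Split the track: R_lower = x·R_p = 1.939 kΩ, R_upper = (1−x)·R_p = 1.091 kΩ.
R_L loads the lower segment: effective lower R = 1.113 kΩ.
V_out = 5.51 × 1.113/(1.091 + 1.113) = 2.782 V.

V_out ≈ 2.78 V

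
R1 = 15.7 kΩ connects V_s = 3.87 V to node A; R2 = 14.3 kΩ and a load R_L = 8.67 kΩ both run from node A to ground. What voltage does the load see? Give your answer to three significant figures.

V_out ≈ 0.990 V

R2 ‖ R_L = (14.3 × 8.67)/(14.3 + 8.67) = 5.398 kΩ.
Voltage divider with the loaded lower leg: V_out = 3.87 × 5.398/(15.7 + 5.398) = 3.87 × 0.2558 = 0.9901 V.
(Unloaded it would be 1.84 V; the load pulls it down.)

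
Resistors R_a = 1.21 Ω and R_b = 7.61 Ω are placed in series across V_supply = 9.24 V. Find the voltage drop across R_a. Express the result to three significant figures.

Total series resistance ΣR = 1.21 + 7.61 = 8.820 Ω.
Voltage divider: V = V_supply · (1.210 / 8.820) = 9.24 × 0.1372 = 1.268 V.

V ≈ 1.27 V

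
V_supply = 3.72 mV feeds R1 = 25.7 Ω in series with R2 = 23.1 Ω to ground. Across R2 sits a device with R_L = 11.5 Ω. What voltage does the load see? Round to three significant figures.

V_out ≈ 0.856 mV

R2 ‖ R_L = (23.1 × 11.5)/(23.1 + 11.5) = 7.678 Ω.
Voltage divider with the loaded lower leg: V_out = 3.72 × 7.678/(25.7 + 7.678) = 3.72 × 0.2300 = 0.8557 mV.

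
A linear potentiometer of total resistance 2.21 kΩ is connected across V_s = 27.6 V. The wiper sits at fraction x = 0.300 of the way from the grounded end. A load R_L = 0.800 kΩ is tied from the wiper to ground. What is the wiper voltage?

V_out ≈ 5.24 V

Split the track: R_lower = x·R_p = 0.6630 kΩ, R_upper = (1−x)·R_p = 1.547 kΩ.
Lower segment in parallel with the load: 0.6630 ‖ 0.800 = 0.3625 kΩ.
Then V_out = V_s · 0.3625/(1.547 + 0.3625) = 5.240 V.
(Unloaded: V_out = x·V_s = 8.28 V.)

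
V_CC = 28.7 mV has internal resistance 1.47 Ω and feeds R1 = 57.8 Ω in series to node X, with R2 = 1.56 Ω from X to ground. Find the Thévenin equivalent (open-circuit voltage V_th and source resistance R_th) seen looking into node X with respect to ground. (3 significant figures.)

V_th ≈ 0.736 mV, R_th ≈ 1.52 Ω

R1' = 1.47 + 57.8 = 59.27 Ω (source resistance + R1).
Open-circuit (no load on X): V_th = V_CC · R2/(R1' + R2) = 28.7 × 1.56/(59.27 + 1.56) = 0.7360 mV.
Zeroing V_CC shorts the top of R1' to ground, so R_th = R1' ‖ R2 = 1.520 Ω.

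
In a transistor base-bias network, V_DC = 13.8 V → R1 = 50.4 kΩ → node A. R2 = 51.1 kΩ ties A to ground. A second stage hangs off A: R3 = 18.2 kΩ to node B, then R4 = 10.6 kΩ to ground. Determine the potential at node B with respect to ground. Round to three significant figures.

V_B ≈ 1.36 V

Looking into the second stage from A: R3 + R4 = 28.80 kΩ appears in parallel with R2.
R2 ‖ (R3+R4) = 18.42 kΩ.
First divider: V_A = V_DC · 18.42/(50.4 + 18.42) = 3.693 V.
V_B = V_A × 0.3681 = 1.359 V.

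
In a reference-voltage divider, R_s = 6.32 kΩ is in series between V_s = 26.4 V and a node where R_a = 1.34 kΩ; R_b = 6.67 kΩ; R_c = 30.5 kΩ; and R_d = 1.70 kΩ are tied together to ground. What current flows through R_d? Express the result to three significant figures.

Parallel bank: R_p = 1/(1/1.34 + 1/6.67 + 1/30.5 + 1/1.70) = 0.6591 kΩ.
Node voltage V_A = V_s · R_p/(R_s + R_p) = 26.4 × 0.09444 = 2.493 V.
Branch current I = V_A/R_d = 2.493/1.70 = 1.467 mA.

I ≈ 1.47 mA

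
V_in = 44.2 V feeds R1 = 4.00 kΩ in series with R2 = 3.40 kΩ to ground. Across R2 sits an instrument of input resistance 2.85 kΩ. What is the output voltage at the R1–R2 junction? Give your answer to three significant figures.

V_out ≈ 12.3 V

R2 ‖ R_L = (3.40 × 2.85)/(3.40 + 2.85) = 1.550 kΩ.
Voltage divider with the loaded lower leg: V_out = 44.2 × 1.550/(4.00 + 1.550) = 44.2 × 0.2793 = 12.35 V.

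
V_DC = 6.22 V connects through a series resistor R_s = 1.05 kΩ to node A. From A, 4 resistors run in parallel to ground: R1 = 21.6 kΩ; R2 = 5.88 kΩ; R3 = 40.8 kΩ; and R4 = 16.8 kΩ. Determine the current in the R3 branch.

Equivalent of the parallel group: R_p = 3.329 kΩ.
V_A by voltage divider: V_A = 6.22 × 3.329/(1.05 + 3.329) = 4.729 V.
Branch current I = V_A/R3 = 4.729/40.8 = 0.1159 mA.

I ≈ 0.116 mA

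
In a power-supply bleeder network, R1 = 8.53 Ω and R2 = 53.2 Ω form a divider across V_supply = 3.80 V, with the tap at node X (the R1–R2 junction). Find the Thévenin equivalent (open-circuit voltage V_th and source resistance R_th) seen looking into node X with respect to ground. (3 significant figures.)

V_th ≈ 3.27 V, R_th ≈ 7.35 Ω

Open-circuit (no load on X): V_th = V_supply · R2/(R1 + R2) = 3.80 × 53.2/(8.530 + 53.2) = 3.275 V.
Zeroing V_supply shorts the top of R1 to ground, so R_th = R1 ‖ R2 = 7.351 Ω.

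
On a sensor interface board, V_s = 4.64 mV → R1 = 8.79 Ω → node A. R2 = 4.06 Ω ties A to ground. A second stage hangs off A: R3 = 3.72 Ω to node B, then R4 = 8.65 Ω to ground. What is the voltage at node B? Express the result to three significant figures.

The second stage (R3 + R4 = 12.37 Ω) loads node A in parallel with R2.
Effective lower resistance at A: R2 ‖ 12.37 = 3.057 Ω.
First divider: V_A = V_s · 3.057/(8.79 + 3.057) = 1.197 mV.
Stage 2 is unloaded, so V_B = V_A · R4/(R3+R4) = 1.197 × 8.65/12.37 = 0.8372 mV.

V_B ≈ 0.837 mV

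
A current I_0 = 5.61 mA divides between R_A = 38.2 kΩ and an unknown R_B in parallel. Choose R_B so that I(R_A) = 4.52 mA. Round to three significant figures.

R_B ≈ 158 kΩ

Two-branch current divider: I_A = I_0 · R_B/(R_A + R_B).
With f = 0.8057, R_B = R_A · f/(1−f) = 38.2 × 4.147 = 158.4 kΩ.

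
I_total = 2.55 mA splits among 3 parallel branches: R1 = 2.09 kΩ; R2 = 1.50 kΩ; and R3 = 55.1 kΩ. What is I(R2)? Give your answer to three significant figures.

Conductances: ΣG = 1/2.09 + 1/1.50 + 1/55.1 = 1.163 (1/kΩ).
R2 takes the fraction G_k/ΣG = 0.6667/1.163 = 0.5731, so I = 2.55 × 0.5731 = 1.461 mA.

I ≈ 1.46 mA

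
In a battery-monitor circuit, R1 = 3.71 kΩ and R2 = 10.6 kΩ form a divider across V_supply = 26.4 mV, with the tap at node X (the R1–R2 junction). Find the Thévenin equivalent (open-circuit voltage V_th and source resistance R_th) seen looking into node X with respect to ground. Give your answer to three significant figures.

V_th ≈ 19.6 mV, R_th ≈ 2.75 kΩ

With X open, the divider is unloaded: V_th = 26.4 × 10.6/14.31 = 19.56 mV.
Zeroing V_supply shorts the top of R1 to ground, so R_th = R1 ‖ R2 = 2.748 kΩ.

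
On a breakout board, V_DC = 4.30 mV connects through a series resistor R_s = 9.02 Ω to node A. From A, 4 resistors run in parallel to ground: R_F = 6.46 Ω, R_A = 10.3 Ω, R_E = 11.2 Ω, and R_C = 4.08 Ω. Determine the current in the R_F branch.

I ≈ 0.106 mA

Combine the parallel branches: R_p = (1/6.46 + 1/10.3 + 1/11.2 + 1/4.08)⁻¹ = 1.706 Ω.
V_A = 4.30 × 1.706/10.73 = 0.6838 mV.
Branch current I = V_A/R_F = 0.6838/6.46 = 0.1059 mA.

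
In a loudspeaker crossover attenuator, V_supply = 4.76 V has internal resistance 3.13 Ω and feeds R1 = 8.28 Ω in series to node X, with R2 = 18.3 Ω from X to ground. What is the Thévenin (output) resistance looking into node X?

R1' = 3.13 + 8.28 = 11.41 Ω (source resistance + R1).
Looking into X with the source shorted: R_th = R1'·R2/(R1'+R2) = 11.41 × 18.3/29.71 = 7.028 Ω.

R_th ≈ 7.03 Ω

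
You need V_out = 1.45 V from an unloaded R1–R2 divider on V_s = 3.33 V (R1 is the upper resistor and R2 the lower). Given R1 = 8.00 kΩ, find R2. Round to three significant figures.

R2 ≈ 6.17 kΩ

The divider ratio is R2/(R1+R2) = 1.45/3.33 = 0.4354.
So R2 = R1 · V_out/(V_s − V_out) = 8.00 × 1.45/(3.33 − 1.45) = 8.00 × 0.7713 = 6.170 kΩ.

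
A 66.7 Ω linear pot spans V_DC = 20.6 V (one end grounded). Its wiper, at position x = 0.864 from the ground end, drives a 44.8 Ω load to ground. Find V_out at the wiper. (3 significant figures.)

The pot divides into 9.071 Ω above the wiper and 57.63 Ω below.
R_L loads the lower segment: effective lower R = 25.21 Ω.
V_out = 20.6 × 25.21/(9.071 + 25.21) = 15.15 V.

V_out ≈ 15.1 V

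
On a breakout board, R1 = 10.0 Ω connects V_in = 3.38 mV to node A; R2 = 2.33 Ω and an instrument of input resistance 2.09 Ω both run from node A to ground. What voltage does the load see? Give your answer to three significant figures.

The load sits in parallel with R2, giving an effective lower resistance R2' = R2·R_L/(R2+R_L) = 1.102 Ω.
Voltage divider with the loaded lower leg: V_out = 3.38 × 1.102/(10.0 + 1.102) = 3.38 × 0.09924 = 0.3354 mV.

V_out ≈ 0.335 mV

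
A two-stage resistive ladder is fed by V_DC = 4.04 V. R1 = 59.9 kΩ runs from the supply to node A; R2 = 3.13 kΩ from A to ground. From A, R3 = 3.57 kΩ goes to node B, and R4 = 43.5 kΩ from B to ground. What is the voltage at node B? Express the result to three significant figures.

V_B ≈ 0.174 V

Node A sees R2 in parallel with the series input of stage 2, R3 + R4 = 47.07 kΩ.
R2 ‖ (R3+R4) = 2.935 kΩ.
First divider: V_A = V_DC · 2.935/(59.9 + 2.935) = 0.1887 V.
V_B = V_A × 0.9242 = 0.1744 V.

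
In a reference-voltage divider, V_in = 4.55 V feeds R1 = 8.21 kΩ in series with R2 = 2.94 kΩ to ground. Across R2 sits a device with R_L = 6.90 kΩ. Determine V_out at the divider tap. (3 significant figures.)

First combine the lower leg with the load: R2 ‖ R_L = 2.062 kΩ.
Then V_out = V_in · R2'/(R1 + R2') = 4.55 × 2.062/10.27 = 0.9132 V.

V_out ≈ 0.913 V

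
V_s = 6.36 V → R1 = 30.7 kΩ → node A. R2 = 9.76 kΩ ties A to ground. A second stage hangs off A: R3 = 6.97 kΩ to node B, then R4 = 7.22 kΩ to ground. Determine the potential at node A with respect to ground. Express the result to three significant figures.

The second stage (R3 + R4 = 14.19 kΩ) loads node A in parallel with R2.
R2 ‖ (R3+R4) = 5.783 kΩ.
So V_A = 6.36 × 0.1585 = 1.008 V.

V_A ≈ 1.01 V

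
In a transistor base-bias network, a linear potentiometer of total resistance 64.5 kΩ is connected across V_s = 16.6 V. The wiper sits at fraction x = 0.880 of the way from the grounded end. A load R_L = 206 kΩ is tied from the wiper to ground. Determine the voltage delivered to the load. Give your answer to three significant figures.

V_out ≈ 14.1 V

Lower segment x·R_p = 56.76 kΩ; upper segment (1−x)·R_p = 7.740 kΩ.
Lower segment in parallel with the load: 56.76 ‖ 206 = 44.50 kΩ.
V_out = 16.6 × 44.50/(7.740 + 44.50) = 14.14 V.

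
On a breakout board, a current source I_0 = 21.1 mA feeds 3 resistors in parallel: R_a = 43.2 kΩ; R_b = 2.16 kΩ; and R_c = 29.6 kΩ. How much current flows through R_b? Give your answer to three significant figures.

Total conductance ΣG = 1/43.2 + 1/2.16 + 1/29.6 = 0.5199 (units of 1/kΩ).
R_b takes the fraction G_k/ΣG = 0.4630/0.5199 = 0.8905, so I = 21.1 × 0.8905 = 18.79 mA.

I ≈ 18.8 mA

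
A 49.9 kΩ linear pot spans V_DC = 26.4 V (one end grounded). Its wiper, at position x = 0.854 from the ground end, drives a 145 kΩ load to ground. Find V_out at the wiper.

V_out ≈ 21.6 V

The pot divides into 7.285 kΩ above the wiper and 42.61 kΩ below.
Lower segment in parallel with the load: 42.61 ‖ 145 = 32.94 kΩ.
Then V_out = V_DC · 32.94/(7.285 + 32.94) = 21.62 V.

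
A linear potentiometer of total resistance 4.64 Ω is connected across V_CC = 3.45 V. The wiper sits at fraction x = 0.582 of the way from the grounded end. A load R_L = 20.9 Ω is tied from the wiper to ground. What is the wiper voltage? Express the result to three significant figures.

V_out ≈ 1.91 V

The pot divides into 1.940 Ω above the wiper and 2.700 Ω below.
(x·R_p) ‖ R_L = 2.391 Ω.
V_out = 3.45 × 2.391/(1.940 + 2.391) = 1.905 V.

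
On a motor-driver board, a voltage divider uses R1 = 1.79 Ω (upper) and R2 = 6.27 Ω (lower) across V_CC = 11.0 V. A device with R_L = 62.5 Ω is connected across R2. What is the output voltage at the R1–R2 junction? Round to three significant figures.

R2 ‖ R_L = (6.27 × 62.5)/(6.27 + 62.5) = 5.698 Ω.
Now apply the divider: V_out = 11.0 × 0.7610 = 8.371 V.

V_out ≈ 8.37 V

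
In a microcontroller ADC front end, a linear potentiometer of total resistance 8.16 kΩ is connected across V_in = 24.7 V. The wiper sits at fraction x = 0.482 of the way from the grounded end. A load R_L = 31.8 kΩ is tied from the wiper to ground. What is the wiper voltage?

V_out ≈ 11.2 V

The pot divides into 4.227 kΩ above the wiper and 3.933 kΩ below.
(x·R_p) ‖ R_L = 3.500 kΩ.
Loaded-divider output: V_out = 24.7 × 0.4530 = 11.19 V.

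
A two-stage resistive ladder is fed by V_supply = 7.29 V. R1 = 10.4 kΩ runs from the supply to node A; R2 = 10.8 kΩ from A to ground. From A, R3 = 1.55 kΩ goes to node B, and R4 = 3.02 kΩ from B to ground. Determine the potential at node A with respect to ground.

V_A ≈ 1.72 V

Looking into the second stage from A: R3 + R4 = 4.570 kΩ appears in parallel with R2.
R2 ‖ (R3+R4) = 3.211 kΩ.
V_A = 7.29 × 3.211/(10.4 + 3.211) = 1.720 V.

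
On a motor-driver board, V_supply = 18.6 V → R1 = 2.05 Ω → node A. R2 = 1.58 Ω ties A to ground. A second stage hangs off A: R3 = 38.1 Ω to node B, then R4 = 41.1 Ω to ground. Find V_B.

Node A sees R2 in parallel with the series input of stage 2, R3 + R4 = 79.20 Ω.
Effective lower resistance at A: R2 ‖ 79.20 = 1.549 Ω.
So V_A = 18.6 × 0.4304 = 8.006 V.
V_B = V_A × 0.5189 = 4.154 V.

V_B ≈ 4.15 V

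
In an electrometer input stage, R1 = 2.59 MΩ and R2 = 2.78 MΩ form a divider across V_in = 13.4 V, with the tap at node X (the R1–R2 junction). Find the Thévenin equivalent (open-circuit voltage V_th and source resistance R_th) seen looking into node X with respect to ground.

Open-circuit (no load on X): V_th = V_in · R2/(R1 + R2) = 13.4 × 2.78/(2.590 + 2.78) = 6.937 V.
Looking into X with the source shorted: R_th = R1·R2/(R1+R2) = 2.590 × 2.78/5.370 = 1.341 MΩ.

V_th ≈ 6.94 V, R_th ≈ 1.34 MΩ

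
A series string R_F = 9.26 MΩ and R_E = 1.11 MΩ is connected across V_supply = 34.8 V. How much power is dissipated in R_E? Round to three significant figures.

P ≈ 12.5 µW

ΣR = 10.37 MΩ → I = 34.8/10.37 = 3.356 µA.
P = I²R = 11.26 × 1.11 = 12.50 µW.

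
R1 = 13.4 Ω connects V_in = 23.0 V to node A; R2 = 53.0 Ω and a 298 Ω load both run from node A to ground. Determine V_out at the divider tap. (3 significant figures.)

V_out ≈ 17.7 V

R2 ‖ R_L = (53.0 × 298)/(53.0 + 298) = 45.00 Ω.
Voltage divider with the loaded lower leg: V_out = 23.0 × 45.00/(13.4 + 45.00) = 23.0 × 0.7705 = 17.72 V.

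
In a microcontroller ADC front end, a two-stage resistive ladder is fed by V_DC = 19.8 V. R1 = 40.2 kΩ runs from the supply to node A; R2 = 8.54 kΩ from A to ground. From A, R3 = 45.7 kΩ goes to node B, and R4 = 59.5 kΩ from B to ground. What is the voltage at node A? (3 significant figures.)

The second stage (R3 + R4 = 105.2 kΩ) loads node A in parallel with R2.
R2 ‖ (R3+R4) = 7.899 kΩ.
So V_A = 19.8 × 0.1642 = 3.252 V.

V_A ≈ 3.25 V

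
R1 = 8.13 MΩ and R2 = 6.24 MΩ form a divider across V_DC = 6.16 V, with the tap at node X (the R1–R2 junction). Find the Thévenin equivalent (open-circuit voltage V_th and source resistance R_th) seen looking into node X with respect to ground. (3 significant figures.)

V_th ≈ 2.67 V, R_th ≈ 3.53 MΩ

V_th is the unloaded tap voltage: V_DC · R2/(R1+R2) = 6.16 × 0.4342 = 2.675 V.
Looking into X with the source shorted: R_th = R1·R2/(R1+R2) = 8.130 × 6.24/14.37 = 3.530 MΩ.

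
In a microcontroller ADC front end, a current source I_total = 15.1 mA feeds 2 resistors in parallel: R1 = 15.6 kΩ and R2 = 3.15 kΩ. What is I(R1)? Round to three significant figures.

I ≈ 2.54 mA

With just two branches, the current splits inversely with resistance.
I(R1) = 15.1 × 3.15/(15.6 + 3.15) = 15.1 × 0.1680 = 2.537 mA.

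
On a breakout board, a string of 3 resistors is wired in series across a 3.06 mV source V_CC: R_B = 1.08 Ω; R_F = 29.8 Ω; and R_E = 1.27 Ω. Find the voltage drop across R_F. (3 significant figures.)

V ≈ 2.84 mV

ΣR = 1.08 + 29.8 + 1.27 = 32.15 Ω.
V = V_CC · R/ΣR = 3.06 × 0.9269 = 2.836 mV.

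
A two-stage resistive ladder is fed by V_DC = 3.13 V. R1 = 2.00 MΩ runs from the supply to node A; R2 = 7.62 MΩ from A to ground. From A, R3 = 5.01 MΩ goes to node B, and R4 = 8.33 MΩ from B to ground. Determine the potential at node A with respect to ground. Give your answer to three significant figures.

V_A ≈ 2.22 V

The second stage (R3 + R4 = 13.34 MΩ) loads node A in parallel with R2.
Effective lower resistance at A: R2 ‖ 13.34 = 4.850 MΩ.
First divider: V_A = V_DC · 4.850/(2.00 + 4.850) = 2.216 V.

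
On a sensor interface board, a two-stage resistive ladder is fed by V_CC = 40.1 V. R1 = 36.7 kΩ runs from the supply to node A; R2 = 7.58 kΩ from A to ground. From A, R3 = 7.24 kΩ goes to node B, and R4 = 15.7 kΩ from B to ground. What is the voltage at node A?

Looking into the second stage from A: R3 + R4 = 22.94 kΩ appears in parallel with R2.
Effective lower resistance at A: R2 ‖ 22.94 = 5.697 kΩ.
V_A = 40.1 × 5.697/(36.7 + 5.697) = 5.389 V.

V_A ≈ 5.39 V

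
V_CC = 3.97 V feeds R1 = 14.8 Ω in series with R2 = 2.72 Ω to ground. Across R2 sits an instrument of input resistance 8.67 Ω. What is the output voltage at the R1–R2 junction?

V_out ≈ 0.487 V

R2 ‖ R_L = (2.72 × 8.67)/(2.72 + 8.67) = 2.070 Ω.
Now apply the divider: V_out = 3.97 × 0.1227 = 0.4872 V.
(Unloaded it would be 0.616 V; the load pulls it down.)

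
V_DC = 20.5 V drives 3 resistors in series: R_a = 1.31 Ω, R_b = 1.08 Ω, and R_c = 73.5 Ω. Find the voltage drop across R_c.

V ≈ 19.9 V

Series total: ΣR = 1.31 + 1.08 + 73.5 = 75.89 Ω.
By the voltage-divider rule, V = 20.5 × 73.50/75.89 = 19.85 V.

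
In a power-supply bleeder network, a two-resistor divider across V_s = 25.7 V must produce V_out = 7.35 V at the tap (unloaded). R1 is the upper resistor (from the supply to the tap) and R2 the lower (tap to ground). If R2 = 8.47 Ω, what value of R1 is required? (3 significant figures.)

R1 ≈ 21.1 Ω

V_out/V_s = R2/(R1+R2) = 0.2860.
Rearranging, R1 = R2·(1−k)/k = 8.47 × 2.497 = 21.15 Ω.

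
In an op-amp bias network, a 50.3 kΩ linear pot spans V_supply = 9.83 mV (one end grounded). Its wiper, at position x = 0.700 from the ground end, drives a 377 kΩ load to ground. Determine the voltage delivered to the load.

The pot divides into 15.09 kΩ above the wiper and 35.21 kΩ below.
R_L loads the lower segment: effective lower R = 32.20 kΩ.
V_out = 9.83 × 32.20/(15.09 + 32.20) = 6.693 mV.
(Unloaded: V_out = x·V_supply = 6.88 mV.)

V_out ≈ 6.69 mV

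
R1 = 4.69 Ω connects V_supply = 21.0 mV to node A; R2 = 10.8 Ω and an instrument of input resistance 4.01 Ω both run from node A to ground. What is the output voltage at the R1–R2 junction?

R2 ‖ R_L = (10.8 × 4.01)/(10.8 + 4.01) = 2.924 Ω.
Then V_out = V_supply · R2'/(R1 + R2') = 21.0 × 2.924/7.614 = 8.065 mV.
(Unloaded it would be 14.6 mV; the load pulls it down.)

V_out ≈ 8.07 mV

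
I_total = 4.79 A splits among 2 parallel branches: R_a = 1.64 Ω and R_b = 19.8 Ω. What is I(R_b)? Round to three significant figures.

I ≈ 0.366 A

With just two branches, the current splits inversely with resistance.
I(R_b) = 4.79 × 1.64/(1.64 + 19.8) = 4.79 × 0.07649 = 0.3664 A.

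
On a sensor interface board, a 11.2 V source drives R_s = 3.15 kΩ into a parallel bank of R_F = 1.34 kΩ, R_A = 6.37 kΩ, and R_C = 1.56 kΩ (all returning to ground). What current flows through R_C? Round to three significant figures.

I ≈ 1.22 mA

Parallel bank: R_p = 1/(1/1.34 + 1/6.37 + 1/1.56) = 0.6476 kΩ.
V_A by voltage divider: V_A = 11.2 × 0.6476/(3.15 + 0.6476) = 1.910 V.
Branch current I = V_A/R_C = 1.910/1.56 = 1.224 mA.
(Equivalently: I_total = 2.949 mA, then current-divider fraction G_k/ΣG = 0.4151.)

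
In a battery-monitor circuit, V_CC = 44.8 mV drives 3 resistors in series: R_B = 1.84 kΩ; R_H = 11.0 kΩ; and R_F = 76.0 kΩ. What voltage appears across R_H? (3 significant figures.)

ΣR = 1.84 + 11.0 + 76.0 = 88.84 kΩ.
Voltage divider: V = V_CC · (11.00 / 88.84) = 44.8 × 0.1238 = 5.547 mV.

V ≈ 5.55 mV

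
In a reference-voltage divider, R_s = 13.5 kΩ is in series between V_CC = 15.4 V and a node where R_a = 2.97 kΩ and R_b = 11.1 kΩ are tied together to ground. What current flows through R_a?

I ≈ 0.767 mA

Combine the parallel branches: R_p = (1/2.97 + 1/11.1)⁻¹ = 2.343 kΩ.
V_A = 15.4 × 2.343/15.84 = 2.278 V.
Branch current I = V_A/R_a = 2.278/2.97 = 0.7668 mA.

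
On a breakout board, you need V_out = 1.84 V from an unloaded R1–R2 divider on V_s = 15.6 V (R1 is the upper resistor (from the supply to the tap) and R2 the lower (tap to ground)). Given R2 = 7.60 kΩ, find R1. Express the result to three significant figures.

Required fraction k = V_out/V_s = 0.1179.
R1 = R2·(1/k − 1) = 7.60 × 7.478 = 56.83 kΩ.

R1 ≈ 56.8 kΩ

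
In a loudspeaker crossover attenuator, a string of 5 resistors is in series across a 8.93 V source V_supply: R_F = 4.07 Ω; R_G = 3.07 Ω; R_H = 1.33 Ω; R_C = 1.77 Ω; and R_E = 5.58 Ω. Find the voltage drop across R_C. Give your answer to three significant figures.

ΣR = 4.07 + 3.07 + 1.33 + 1.77 + 5.58 = 15.82 Ω.
Voltage divider: V = V_supply · (1.770 / 15.82) = 8.93 × 0.1119 = 0.9991 V.

V ≈ 0.999 V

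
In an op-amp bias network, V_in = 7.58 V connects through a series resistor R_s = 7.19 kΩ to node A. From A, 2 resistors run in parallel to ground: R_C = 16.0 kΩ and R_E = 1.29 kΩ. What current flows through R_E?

Parallel bank: R_p = 1/(1/16.0 + 1/1.29) = 1.194 kΩ.
Node voltage V_A = V_in · R_p/(R_s + R_p) = 7.58 × 0.1424 = 1.079 V.
Branch current I = V_A/R_E = 1.079/1.29 = 0.8367 mA.

I ≈ 0.837 mA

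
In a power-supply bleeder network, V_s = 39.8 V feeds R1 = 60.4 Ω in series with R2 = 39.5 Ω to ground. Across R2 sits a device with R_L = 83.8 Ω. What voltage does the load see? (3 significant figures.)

V_out ≈ 12.2 V

The load sits in parallel with R2, giving an effective lower resistance R2' = R2·R_L/(R2+R_L) = 26.85 Ω.
Voltage divider with the loaded lower leg: V_out = 39.8 × 26.85/(60.4 + 26.85) = 39.8 × 0.3077 = 12.25 V.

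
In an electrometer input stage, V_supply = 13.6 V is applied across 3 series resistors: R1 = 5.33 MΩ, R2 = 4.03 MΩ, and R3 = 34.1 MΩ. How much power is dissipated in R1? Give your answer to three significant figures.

ΣR = 43.46 MΩ → I = 13.6/43.46 = 0.3129 µA.
P = I²R = 0.09793 × 5.33 = 0.5219 µW.

P ≈ 0.522 µW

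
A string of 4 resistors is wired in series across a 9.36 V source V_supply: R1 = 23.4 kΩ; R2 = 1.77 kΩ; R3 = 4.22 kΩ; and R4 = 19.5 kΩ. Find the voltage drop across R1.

V ≈ 4.48 V

Total series resistance ΣR = 23.4 + 1.77 + 4.22 + 19.5 = 48.89 kΩ.
By the voltage-divider rule, V = 9.36 × 23.40/48.89 = 4.480 V.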